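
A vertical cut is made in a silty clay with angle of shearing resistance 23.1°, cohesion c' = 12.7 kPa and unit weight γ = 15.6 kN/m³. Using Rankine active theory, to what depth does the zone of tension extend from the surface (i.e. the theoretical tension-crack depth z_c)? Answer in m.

K_a = tan²(45° − 23.1°/2) = 0.4364; √K_a = 0.6606.
The active pressure is zero where K_a γ z = 2c√K_a, so z_c = 2c/(γ√K_a) = 2×12.7/(15.6×0.6606) = 2.465 m.

2.46 m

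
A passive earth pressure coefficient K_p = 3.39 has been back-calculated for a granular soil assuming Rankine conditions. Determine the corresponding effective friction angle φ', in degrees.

33.0°

K_p = (1+sin φ)/(1−sin φ) ⇒ sin φ = (K_p − 1)/(K_p + 1) = 0.5444.
φ = arcsin(0.5444) = 32.98°.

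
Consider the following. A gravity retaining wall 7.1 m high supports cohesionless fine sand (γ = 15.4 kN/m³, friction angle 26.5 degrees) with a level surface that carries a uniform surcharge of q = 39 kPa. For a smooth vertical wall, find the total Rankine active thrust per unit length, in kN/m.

255 kN/m

K_a = tan²(45° − φ/2) = 0.3829.
Soil triangle: ½ K_a γ H² = 0.5×0.3829×15.4×7.1² = 148.6 kN/m.
Surcharge rectangle: K_a q H = 0.3829×39×7.1 = 106.0 kN/m.
Total = 148.6 + 106.0 = 254.7 kN/m.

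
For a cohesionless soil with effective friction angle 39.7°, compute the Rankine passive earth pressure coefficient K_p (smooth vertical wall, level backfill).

K_p = (1 + sin φ)/(1 − sin φ) = tan²(45° + 39.7°/2) = 4.537.

4.54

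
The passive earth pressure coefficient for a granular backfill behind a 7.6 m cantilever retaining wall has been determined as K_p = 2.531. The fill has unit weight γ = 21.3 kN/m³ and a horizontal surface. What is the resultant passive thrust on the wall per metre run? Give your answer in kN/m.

P = ½ K_p γ H² = 0.5 × 2.531 × 21.3 × 7.6² = 1557 kN/m.

1560 kN/m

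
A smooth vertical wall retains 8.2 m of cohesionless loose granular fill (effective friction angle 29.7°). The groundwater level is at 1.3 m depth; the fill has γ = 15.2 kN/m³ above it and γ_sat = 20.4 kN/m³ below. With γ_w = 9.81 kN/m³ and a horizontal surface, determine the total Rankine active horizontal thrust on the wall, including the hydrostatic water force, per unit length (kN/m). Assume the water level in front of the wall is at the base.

K_a = tan²(45° − φ/2) = 0.3374.
γ' = 20.4 − 9.81 = 10.59 kN/m³. Depth below WT = 6.9 m.
σ'_h at WT = K_a γ d_w = 6.667 kPa; at base = 6.667 + K_a γ' × 6.9 = 31.32 kPa.
P₁ (0–1.3 m) = ½×6.667×1.3 = 4.333. P₂ (1.3–8.2 m) = ½(6.667+31.32)×6.9 = 131.1.
P_w = ½ γ_w h₂² = 0.5×9.81×6.9² = 233.5. Total = 4.333+131.1+233.5 = 368.9 kN/m.

369 kN/m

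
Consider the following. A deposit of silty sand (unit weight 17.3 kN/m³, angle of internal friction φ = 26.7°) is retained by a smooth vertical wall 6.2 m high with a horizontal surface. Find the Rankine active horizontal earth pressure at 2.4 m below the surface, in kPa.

K_a = (1 − sin φ)/(1 + sin φ) = 0.3800.
σ_h = K_a γ z = 0.3800 × 17.3 × 2.4 = 15.78 kPa.

15.8 kPa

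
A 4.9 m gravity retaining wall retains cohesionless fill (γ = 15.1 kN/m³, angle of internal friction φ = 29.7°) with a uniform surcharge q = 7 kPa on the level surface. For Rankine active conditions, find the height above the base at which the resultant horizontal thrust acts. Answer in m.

K_a = 0.3374.
Triangular part P₁ = ½K_aγH² = 61.16 at H/3 = 1.633 m; rectangular part P₂ = K_a q H = 11.57 at H/2 = 2.450 m.
ȳ = (P₁·1.633 + P₂·2.450)/(P₁+P₂) = 1.763 m.

1.76 m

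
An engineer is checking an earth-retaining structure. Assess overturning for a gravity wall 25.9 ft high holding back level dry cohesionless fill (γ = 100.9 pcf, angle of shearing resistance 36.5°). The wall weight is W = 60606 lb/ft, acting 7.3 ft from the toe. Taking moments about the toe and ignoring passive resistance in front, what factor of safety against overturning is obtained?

K_a = tan²(45° − 36.5°/2) = 0.2541.
P_a = ½K_aγH² = 0.5×0.2541×100.9×25.9² = 8598 lb/ft, acting at H/3 = 8.633 ft above the base.
Overturning moment M_o = P_a × H/3 = 8598 × 8.633 = 74230.
Resisting moment M_r = W × 7.3 = 60606 × 7.3 = 442400.
FS_overturning = M_r/M_o = 442400/74230 = 5.960.

5.96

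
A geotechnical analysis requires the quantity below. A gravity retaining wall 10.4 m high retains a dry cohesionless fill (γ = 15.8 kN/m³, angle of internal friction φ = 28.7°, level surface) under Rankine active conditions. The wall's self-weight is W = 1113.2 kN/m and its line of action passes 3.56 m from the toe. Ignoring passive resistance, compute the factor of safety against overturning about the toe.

K_a = tan²(45° − 28.7°/2) = 0.3511.
P_a = ½K_aγH² = 0.5×0.3511×15.8×10.4² = 300.0 kN/m, acting at H/3 = 3.467 m above the base.
Overturning moment M_o = P_a × H/3 = 300.0 × 3.467 = 1040.
Resisting moment M_r = W × 3.56 = 1113.2 × 3.56 = 3963.
FS_overturning = M_r/M_o = 3963/1040 = 3.810.

3.81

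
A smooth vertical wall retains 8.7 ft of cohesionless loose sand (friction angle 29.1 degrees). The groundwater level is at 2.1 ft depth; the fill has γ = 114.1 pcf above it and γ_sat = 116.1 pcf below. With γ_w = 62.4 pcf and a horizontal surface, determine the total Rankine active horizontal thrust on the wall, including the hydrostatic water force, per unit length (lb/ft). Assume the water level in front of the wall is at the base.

K_a = tan²(45° − φ/2) = 0.3456.
γ' = 116.1 − 62.4 = 53.70 pcf. Depth below WT = 6.6 ft.
σ'_h at WT = K_a γ d_w = 82.81 psf; at base = 82.81 + K_a γ' × 6.6 = 205.3 psf.
P₁ (0–2.1 ft) = ½×82.81×2.1 = 86.95. P₂ (2.1–8.7 ft) = ½(82.81+205.3)×6.6 = 950.7.
P_w = ½ γ_w h₂² = 0.5×62.4×6.6² = 1359. Total = 86.95+950.7+1359 = 2397 lb/ft.

2400 lb/ft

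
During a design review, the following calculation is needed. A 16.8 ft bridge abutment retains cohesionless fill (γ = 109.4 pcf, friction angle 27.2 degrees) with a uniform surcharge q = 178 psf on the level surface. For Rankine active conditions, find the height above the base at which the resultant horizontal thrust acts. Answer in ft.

K_a = 0.3726.
Triangular part P₁ = ½K_aγH² = 5752 at H/3 = 5.600 ft; rectangular part P₂ = K_a q H = 1114 at H/2 = 8.400 ft.
ȳ = (P₁·5.600 + P₂·8.400)/(P₁+P₂) = 6.054 ft.

6.05 ft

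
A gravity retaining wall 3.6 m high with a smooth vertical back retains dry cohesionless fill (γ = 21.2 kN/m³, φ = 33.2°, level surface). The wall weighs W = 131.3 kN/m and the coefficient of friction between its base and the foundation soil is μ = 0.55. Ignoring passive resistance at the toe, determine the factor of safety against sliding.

1.80

K_a = tan²(45° − 33.2°/2) = 0.2924.
P_a = ½K_aγH² = 0.5×0.2924×21.2×3.6² = 40.16 kN/m, acting at H/3 = 1.200 m above the base.
FS_sliding = μW / P_a = 0.55×131.3 / 40.16 = 1.798.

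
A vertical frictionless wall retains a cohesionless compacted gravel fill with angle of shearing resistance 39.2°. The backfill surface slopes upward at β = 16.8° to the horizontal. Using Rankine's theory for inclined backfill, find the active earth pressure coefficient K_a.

K_a = cos β · (cos β − √(cos²β − cos²φ)) / (cos β + √(cos²β − cos²φ)).
cos β = 0.9573, cos φ = 0.7749, √(cos²β − cos²φ) = 0.5621.
K_a = 0.9573 × (0.9573 − 0.5621)/(0.9573 + 0.5621) = 0.2490.

0.249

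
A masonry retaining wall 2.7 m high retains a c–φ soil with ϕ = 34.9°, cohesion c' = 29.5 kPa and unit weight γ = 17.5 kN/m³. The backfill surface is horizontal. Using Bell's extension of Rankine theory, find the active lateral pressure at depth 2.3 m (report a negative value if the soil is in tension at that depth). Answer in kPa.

-19.8 kPa

K_a = (1 − sin φ)/(1 + sin φ) = 0.2721.
σ_a = K_a γ z − 2c√K_a = 0.2721×17.5×2.3 − 2×29.5×0.5217 = -19.83 kPa.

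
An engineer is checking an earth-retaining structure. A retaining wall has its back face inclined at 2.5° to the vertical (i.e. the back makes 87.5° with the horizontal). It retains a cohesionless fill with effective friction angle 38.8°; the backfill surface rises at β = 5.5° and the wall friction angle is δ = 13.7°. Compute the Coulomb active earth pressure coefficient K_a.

0.242

K_a = sin²(α+φ) / [sin²α · sin(α−δ) · (1 + √{sin(φ+δ)sin(φ−β) / (sin(α−δ)sin(α+β))})²].
With α = 87.5°, φ = 38.8°, δ = 13.7°, β = 5.5°: K_a = 0.2418.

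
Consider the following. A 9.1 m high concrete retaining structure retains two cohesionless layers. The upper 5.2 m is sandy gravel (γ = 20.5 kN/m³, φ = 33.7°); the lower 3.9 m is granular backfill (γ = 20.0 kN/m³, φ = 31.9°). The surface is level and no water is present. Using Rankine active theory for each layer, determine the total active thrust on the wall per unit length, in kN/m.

255 kN/m

K_a1 = tan²(45°−33.7°/2) = 0.2863; K_a2 = tan²(45°−31.9°/2) = 0.3085.
Layer 1: σ at base = K_a1 γ₁ h₁ = 30.52 kPa; P₁ = ½×30.52×5.2 = 79.35.
Layer 2: σ_v at top = γ₁h₁ = 106.6; σ_h top = K_a2×106.6 = 32.89; σ_h base = K_a2×(106.6+20.0×3.9) = 56.95.
P₂ = ½(32.89+56.95)×3.9 = 175.2. Total P_a = 79.35+175.2 = 254.5 kN/m.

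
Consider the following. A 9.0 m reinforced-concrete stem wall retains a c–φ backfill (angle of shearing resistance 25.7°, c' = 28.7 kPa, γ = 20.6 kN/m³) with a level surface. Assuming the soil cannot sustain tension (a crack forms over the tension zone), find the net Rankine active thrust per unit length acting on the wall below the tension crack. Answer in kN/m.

K_a = 0.3950; √K_a = 0.6285.
Tension-crack depth z_c = 2c/(γ√K_a) = 2×28.7/(20.6×0.6285) = 4.433 m.
σ_a at base = K_a γ H − 2c√K_a = 0.3950×20.6×9.0 − 2×28.7×0.6285 = 37.16 kPa.
P_a = ½ × 37.16 × (H − z_c) = 0.5×37.16×4.567 = 84.85 kN/m.

84.9 kN/m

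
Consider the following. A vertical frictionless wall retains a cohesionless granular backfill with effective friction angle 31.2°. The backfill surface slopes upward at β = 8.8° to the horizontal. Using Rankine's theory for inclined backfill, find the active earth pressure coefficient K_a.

K_a = cos β · (cos β − √(cos²β − cos²φ)) / (cos β + √(cos²β − cos²φ)).
cos β = 0.9882, cos φ = 0.8554, √(cos²β − cos²φ) = 0.4949.
K_a = 0.9882 × (0.9882 − 0.4949)/(0.9882 + 0.4949) = 0.3287.

0.329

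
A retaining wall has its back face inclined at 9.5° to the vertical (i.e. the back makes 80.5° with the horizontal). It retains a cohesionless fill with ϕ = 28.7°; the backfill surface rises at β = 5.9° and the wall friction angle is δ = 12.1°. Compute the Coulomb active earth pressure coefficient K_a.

K_a = sin²(α+φ) / [sin²α · sin(α−δ) · (1 + √{sin(φ+δ)sin(φ−β) / (sin(α−δ)sin(α+β))})²].
With α = 80.5°, φ = 28.7°, δ = 12.1°, β = 5.9°: K_a = 0.4255.

0.425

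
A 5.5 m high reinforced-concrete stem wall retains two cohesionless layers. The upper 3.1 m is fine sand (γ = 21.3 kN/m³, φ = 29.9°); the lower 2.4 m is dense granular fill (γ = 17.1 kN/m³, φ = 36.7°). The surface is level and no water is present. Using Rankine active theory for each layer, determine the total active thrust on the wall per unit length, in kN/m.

86.6 kN/m

K_a1 = tan²(45°−29.9°/2) = 0.3347; K_a2 = tan²(45°−36.7°/2) = 0.2519.
Layer 1: σ at base = K_a1 γ₁ h₁ = 22.10 kPa; P₁ = ½×22.10×3.1 = 34.25.
Layer 2: σ_v at top = γ₁h₁ = 66.03; σ_h top = K_a2×66.03 = 16.63; σ_h base = K_a2×(66.03+17.1×2.4) = 26.97.
P₂ = ½(16.63+26.97)×2.4 = 52.32. Total P_a = 34.25+52.32 = 86.57 kN/m.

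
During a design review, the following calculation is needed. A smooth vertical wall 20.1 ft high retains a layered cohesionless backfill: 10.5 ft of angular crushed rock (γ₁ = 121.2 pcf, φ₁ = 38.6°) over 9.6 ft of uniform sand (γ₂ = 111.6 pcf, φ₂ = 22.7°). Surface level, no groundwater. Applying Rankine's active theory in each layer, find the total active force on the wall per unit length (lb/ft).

K_a1 = tan²(45°−38.6°/2) = 0.2316; K_a2 = tan²(45°−22.7°/2) = 0.4431.
Layer 1: σ at base = K_a1 γ₁ h₁ = 294.8 psf; P₁ = ½×294.8×10.5 = 1547.
Layer 2: σ_v at top = γ₁h₁ = 1273; σ_h top = K_a2×1273 = 563.9; σ_h base = K_a2×(1273+111.6×9.6) = 1039.
P₂ = ½(563.9+1039)×9.6 = 7692. Total P_a = 1547+7692 = 9239 lb/ft.

9240 lb/ft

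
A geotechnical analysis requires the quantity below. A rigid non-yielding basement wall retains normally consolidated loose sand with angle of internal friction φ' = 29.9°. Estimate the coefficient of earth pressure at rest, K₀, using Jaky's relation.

0.502

K₀ = 1 − sin φ' = 1 − sin 29.9° = 0.5015.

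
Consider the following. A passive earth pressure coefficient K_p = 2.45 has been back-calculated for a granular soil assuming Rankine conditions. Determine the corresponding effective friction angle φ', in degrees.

24.9°

K_p = (1+sin φ)/(1−sin φ) ⇒ sin φ = (K_p − 1)/(K_p + 1) = 0.4203.
φ = arcsin(0.4203) = 24.85°.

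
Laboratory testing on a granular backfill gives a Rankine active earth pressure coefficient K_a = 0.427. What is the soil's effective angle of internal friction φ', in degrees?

23.7°

K_a = tan²(45° − φ/2) ⇒ 45° − φ/2 = arctan(√0.427) = 33.16°.
φ = 2(45° − 33.16°) = 23.67°.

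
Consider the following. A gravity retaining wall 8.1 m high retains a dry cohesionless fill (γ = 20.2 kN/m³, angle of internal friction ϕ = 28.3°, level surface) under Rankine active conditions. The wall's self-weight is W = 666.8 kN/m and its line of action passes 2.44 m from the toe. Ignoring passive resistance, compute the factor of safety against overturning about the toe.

2.55

K_a = tan²(45° − 28.3°/2) = 0.3568.
P_a = ½K_aγH² = 0.5×0.3568×20.2×8.1² = 236.4 kN/m, acting at H/3 = 2.700 m above the base.
Overturning moment M_o = P_a × H/3 = 236.4 × 2.700 = 638.3.
Resisting moment M_r = W × 2.44 = 666.8 × 2.44 = 1627.
FS_overturning = M_r/M_o = 1627/638.3 = 2.549.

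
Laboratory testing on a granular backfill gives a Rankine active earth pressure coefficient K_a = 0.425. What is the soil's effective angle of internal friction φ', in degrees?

K_a = tan²(45° − φ/2) ⇒ 45° − φ/2 = arctan(√0.425) = 33.10°.
φ = 2(45° − 33.10°) = 23.80°.

23.8°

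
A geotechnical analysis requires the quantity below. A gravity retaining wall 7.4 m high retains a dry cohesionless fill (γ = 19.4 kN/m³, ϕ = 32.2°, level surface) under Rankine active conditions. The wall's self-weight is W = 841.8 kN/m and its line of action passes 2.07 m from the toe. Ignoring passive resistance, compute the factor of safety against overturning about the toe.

K_a = tan²(45° − 32.2°/2) = 0.3047.
P_a = ½K_aγH² = 0.5×0.3047×19.4×7.4² = 161.9 kN/m, acting at H/3 = 2.467 m above the base.
Overturning moment M_o = P_a × H/3 = 161.9 × 2.467 = 399.3.
Resisting moment M_r = W × 2.07 = 841.8 × 2.07 = 1743.
FS_overturning = M_r/M_o = 1743/399.3 = 4.364.

4.36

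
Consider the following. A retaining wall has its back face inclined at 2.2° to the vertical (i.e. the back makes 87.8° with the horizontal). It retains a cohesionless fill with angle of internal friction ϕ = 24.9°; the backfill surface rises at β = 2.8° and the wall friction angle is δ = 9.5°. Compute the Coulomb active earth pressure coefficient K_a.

0.405

K_a = sin²(α+φ) / [sin²α · sin(α−δ) · (1 + √{sin(φ+δ)sin(φ−β) / (sin(α−δ)sin(α+β))})²].
With α = 87.8°, φ = 24.9°, δ = 9.5°, β = 2.8°: K_a = 0.4051.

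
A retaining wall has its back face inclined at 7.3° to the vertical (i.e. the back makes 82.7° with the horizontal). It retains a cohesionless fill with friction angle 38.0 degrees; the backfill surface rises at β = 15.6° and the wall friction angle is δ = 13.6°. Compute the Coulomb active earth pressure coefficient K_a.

K_a = sin²(α+φ) / [sin²α · sin(α−δ) · (1 + √{sin(φ+δ)sin(φ−β) / (sin(α−δ)sin(α+β))})²].
With α = 82.7°, φ = 38.0°, δ = 13.6°, β = 15.6°: K_a = 0.3270.

0.327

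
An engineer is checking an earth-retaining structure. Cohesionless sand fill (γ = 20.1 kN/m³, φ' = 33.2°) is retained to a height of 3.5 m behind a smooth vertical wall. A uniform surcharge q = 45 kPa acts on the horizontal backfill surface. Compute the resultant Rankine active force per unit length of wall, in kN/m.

K_a = tan²(45° − φ/2) = 0.2924.
Soil triangle: ½ K_a γ H² = 0.5×0.2924×20.1×3.5² = 35.99 kN/m.
Surcharge rectangle: K_a q H = 0.2924×45×3.5 = 46.05 kN/m.
Total = 35.99 + 46.05 = 82.04 kN/m.

82.0 kN/m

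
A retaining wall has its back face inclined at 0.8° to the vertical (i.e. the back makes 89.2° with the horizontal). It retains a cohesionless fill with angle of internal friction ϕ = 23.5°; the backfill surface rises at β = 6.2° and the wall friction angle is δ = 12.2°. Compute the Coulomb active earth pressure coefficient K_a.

K_a = sin²(α+φ) / [sin²α · sin(α−δ) · (1 + √{sin(φ+δ)sin(φ−β) / (sin(α−δ)sin(α+β))})²].
With α = 89.2°, φ = 23.5°, δ = 12.2°, β = 6.2°: K_a = 0.4315.

0.431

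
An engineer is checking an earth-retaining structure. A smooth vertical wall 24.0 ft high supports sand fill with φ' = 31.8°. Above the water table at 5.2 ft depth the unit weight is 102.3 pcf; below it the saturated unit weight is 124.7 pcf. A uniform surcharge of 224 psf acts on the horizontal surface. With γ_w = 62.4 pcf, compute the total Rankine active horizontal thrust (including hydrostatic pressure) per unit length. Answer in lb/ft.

K_a = tan²(45° − φ/2) = 0.3098.
γ' = 124.7 − 62.4 = 62.30 pcf. h₂ = H − d_w = 18.8 ft.
σ'_h: at surface K_a·q = 69.39; at WT K_a(q+γd_w) = 234.2; at base K_a(q+γd_w+γ'h₂) = 597.0 psf.
P₁ = ½(69.39+234.2)×5.2 = 789.3; P₂ = ½(234.2+597.0)×18.8 = 7814; P_w = ½γ_w h₂² = 11030.
Total = 789.3+7814+11030 = 19630 lb/ft.

19600 lb/ft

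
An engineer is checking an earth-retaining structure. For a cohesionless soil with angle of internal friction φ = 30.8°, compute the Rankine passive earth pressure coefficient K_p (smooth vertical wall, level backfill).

K_p = (1 + sin φ)/(1 − sin φ) = tan²(45° + 30.8°/2) = 3.099.

3.10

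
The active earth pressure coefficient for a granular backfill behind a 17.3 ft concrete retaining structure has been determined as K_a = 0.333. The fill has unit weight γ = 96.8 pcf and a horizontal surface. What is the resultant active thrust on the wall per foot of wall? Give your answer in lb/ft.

P = ½ K_a γ H² = 0.5 × 0.333 × 96.8 × 17.3² = 4824 lb/ft.

4820 lb/ft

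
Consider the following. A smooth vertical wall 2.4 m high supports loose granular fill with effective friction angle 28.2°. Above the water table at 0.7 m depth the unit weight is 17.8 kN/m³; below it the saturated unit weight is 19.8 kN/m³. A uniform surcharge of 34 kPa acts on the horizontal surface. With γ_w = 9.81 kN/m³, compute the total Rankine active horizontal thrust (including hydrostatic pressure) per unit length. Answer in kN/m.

57.7 kN/m

K_a = tan²(45° − φ/2) = 0.3582.
γ' = 19.8 − 9.81 = 9.990 kN/m³. h₂ = H − d_w = 1.7 m.
σ'_h: at surface K_a·q = 12.18; at WT K_a(q+γd_w) = 16.64; at base K_a(q+γd_w+γ'h₂) = 22.72 kPa.
P₁ = ½(12.18+16.64)×0.7 = 10.09; P₂ = ½(16.64+22.72)×1.7 = 33.46; P_w = ½γ_w h₂² = 14.18.
Total = 10.09+33.46+14.18 = 57.72 kN/m.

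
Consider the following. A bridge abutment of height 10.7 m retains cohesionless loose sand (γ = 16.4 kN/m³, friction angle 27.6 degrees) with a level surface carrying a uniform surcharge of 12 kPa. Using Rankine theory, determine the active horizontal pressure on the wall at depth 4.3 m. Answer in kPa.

30.3 kPa

K_a = (1 − sin φ)/(1 + sin φ) = 0.3668.
σ_v = γz + q = 16.4 × 4.3 + 12 = 82.52 kPa.
σ_h = K_a σ_v = 0.3668 × 82.52 = 30.27 kPa.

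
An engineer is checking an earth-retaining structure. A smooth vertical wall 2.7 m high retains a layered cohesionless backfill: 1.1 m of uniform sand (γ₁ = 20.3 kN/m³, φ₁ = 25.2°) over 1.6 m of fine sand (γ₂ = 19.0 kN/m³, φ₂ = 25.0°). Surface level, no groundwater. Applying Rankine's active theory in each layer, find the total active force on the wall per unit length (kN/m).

K_a1 = tan²(45°−25.2°/2) = 0.4027; K_a2 = tan²(45°−25.0°/2) = 0.4059.
Layer 1: σ at base = K_a1 γ₁ h₁ = 8.993 kPa; P₁ = ½×8.993×1.1 = 4.946.
Layer 2: σ_v at top = γ₁h₁ = 22.33; σ_h top = K_a2×22.33 = 9.063; σ_h base = K_a2×(22.33+19.0×1.6) = 21.40.
P₂ = ½(9.063+21.40)×1.6 = 24.37. Total P_a = 4.946+24.37 = 29.32 kN/m.

29.3 kN/m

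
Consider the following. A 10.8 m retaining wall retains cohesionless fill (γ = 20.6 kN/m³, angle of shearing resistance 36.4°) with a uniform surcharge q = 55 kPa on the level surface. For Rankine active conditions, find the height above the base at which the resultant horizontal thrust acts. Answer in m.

K_a = 0.2552.
Triangular part P₁ = ½K_aγH² = 306.6 at H/3 = 3.600 m; rectangular part P₂ = K_a q H = 151.6 at H/2 = 5.400 m.
ȳ = (P₁·3.600 + P₂·5.400)/(P₁+P₂) = 4.196 m.

4.20 m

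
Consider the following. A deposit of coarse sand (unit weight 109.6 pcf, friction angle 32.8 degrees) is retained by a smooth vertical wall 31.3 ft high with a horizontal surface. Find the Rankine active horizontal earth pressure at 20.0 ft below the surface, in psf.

K_a = (1 − sin φ)/(1 + sin φ) = 0.2973.
σ_h = K_a γ z = 0.2973 × 109.6 × 20.0 = 651.6 psf.

652 psf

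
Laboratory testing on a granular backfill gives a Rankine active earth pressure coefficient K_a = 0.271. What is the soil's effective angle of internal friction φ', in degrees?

K_a = tan²(45° − φ/2) ⇒ 45° − φ/2 = arctan(√0.271) = 27.50°.
φ = 2(45° − 27.50°) = 35.00°.

35.0°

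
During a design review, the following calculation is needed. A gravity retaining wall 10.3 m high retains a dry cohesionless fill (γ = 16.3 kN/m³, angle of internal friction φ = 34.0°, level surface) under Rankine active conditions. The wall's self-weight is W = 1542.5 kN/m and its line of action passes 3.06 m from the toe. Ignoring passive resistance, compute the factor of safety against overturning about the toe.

5.62

K_a = tan²(45° − 34.0°/2) = 0.2827.
P_a = ½K_aγH² = 0.5×0.2827×16.3×10.3² = 244.4 kN/m, acting at H/3 = 3.433 m above the base.
Overturning moment M_o = P_a × H/3 = 244.4 × 3.433 = 839.3.
Resisting moment M_r = W × 3.06 = 1542.5 × 3.06 = 4720.
FS_overturning = M_r/M_o = 4720/839.3 = 5.624.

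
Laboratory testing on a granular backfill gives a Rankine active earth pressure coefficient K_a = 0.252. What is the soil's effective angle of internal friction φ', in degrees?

K_a = tan²(45° − φ/2) ⇒ 45° − φ/2 = arctan(√0.252) = 26.66°.
φ = 2(45° − 26.66°) = 36.69°.

36.7°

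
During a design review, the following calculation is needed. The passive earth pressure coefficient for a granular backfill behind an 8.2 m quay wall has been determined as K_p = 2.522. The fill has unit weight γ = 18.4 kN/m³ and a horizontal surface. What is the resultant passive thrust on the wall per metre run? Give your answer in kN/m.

P = ½ K_p γ H² = 0.5 × 2.522 × 18.4 × 8.2² = 1560 kN/m.

1560 kN/m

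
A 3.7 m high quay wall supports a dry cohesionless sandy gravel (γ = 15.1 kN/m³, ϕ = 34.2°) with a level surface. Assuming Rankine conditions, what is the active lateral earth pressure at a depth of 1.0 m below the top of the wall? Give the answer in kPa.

4.23 kPa

K_a = (1 − sin φ)/(1 + sin φ) = 0.2803.
σ_h = K_a γ z = 0.2803 × 15.1 × 1.0 = 4.233 kPa.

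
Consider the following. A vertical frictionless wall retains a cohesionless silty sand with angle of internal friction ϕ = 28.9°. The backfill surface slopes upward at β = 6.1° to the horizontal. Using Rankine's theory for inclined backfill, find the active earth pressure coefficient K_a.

0.355

K_a = cos β · (cos β − √(cos²β − cos²φ)) / (cos β + √(cos²β − cos²φ)).
cos β = 0.9943, cos φ = 0.8755, √(cos²β − cos²φ) = 0.4715.
K_a = 0.9943 × (0.9943 − 0.4715)/(0.9943 + 0.4715) = 0.3547.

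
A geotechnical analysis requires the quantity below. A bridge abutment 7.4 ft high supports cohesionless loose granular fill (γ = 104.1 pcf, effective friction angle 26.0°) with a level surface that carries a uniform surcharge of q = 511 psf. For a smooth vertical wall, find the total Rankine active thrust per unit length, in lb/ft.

K_a = tan²(45° − φ/2) = 0.3905.
Soil triangle: ½ K_a γ H² = 0.5×0.3905×104.1×7.4² = 1113 lb/ft.
Surcharge rectangle: K_a q H = 0.3905×511×7.4 = 1476 lb/ft.
Total = 1113 + 1476 = 2589 lb/ft.

2590 lb/ft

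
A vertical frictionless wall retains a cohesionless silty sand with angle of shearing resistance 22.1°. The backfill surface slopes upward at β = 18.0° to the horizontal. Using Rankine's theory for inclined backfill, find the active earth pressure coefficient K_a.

0.601

K_a = cos β · (cos β − √(cos²β − cos²φ)) / (cos β + √(cos²β − cos²φ)).
cos β = 0.9511, cos φ = 0.9265, √(cos²β − cos²φ) = 0.2146.
K_a = 0.9511 × (0.9511 − 0.2146)/(0.9511 + 0.2146) = 0.6009.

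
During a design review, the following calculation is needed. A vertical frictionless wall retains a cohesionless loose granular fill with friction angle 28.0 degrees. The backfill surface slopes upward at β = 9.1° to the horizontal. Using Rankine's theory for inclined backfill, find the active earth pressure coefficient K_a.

K_a = cos β · (cos β − √(cos²β − cos²φ)) / (cos β + √(cos²β − cos²φ)).
cos β = 0.9874, cos φ = 0.8829, √(cos²β − cos²φ) = 0.4420.
K_a = 0.9874 × (0.9874 − 0.4420)/(0.9874 + 0.4420) = 0.3767.

0.377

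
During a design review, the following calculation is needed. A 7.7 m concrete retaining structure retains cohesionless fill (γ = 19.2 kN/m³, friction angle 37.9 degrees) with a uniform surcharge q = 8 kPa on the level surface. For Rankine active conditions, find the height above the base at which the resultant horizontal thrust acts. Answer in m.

K_a = 0.2389.
Triangular part P₁ = ½K_aγH² = 136.0 at H/3 = 2.567 m; rectangular part P₂ = K_a q H = 14.72 at H/2 = 3.850 m.
ȳ = (P₁·2.567 + P₂·3.850)/(P₁+P₂) = 2.692 m.

2.69 m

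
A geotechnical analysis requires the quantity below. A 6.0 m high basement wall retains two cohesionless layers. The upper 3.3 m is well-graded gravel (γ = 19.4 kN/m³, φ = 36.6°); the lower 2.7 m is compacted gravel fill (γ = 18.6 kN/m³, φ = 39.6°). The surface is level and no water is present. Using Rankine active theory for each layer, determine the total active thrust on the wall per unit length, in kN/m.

80.0 kN/m

K_a1 = tan²(45°−36.6°/2) = 0.2530; K_a2 = tan²(45°−39.6°/2) = 0.2214.
Layer 1: σ at base = K_a1 γ₁ h₁ = 16.19 kPa; P₁ = ½×16.19×3.3 = 26.72.
Layer 2: σ_v at top = γ₁h₁ = 64.02; σ_h top = K_a2×64.02 = 14.18; σ_h base = K_a2×(64.02+18.6×2.7) = 25.30.
P₂ = ½(14.18+25.30)×2.7 = 53.29. Total P_a = 26.72+53.29 = 80.01 kN/m.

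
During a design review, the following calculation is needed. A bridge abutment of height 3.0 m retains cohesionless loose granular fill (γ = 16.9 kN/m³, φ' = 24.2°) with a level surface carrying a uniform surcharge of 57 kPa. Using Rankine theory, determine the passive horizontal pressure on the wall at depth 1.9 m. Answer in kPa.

213 kPa

K_p = (1 + sin φ)/(1 − sin φ) = 2.389.
σ_v = γz + q = 16.9 × 1.9 + 57 = 89.11 kPa.
σ_h = K_p σ_v = 2.389 × 89.11 = 212.9 kPa.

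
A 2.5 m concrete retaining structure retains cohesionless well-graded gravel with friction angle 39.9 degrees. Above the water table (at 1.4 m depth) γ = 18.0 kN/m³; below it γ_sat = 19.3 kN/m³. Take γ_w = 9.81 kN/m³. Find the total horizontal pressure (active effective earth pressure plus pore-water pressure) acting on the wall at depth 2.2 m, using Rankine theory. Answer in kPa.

K_a = (1 − sin φ)/(1 + sin φ) = 0.2184.
γ' = 19.3 − 9.81 = 9.490 kN/m³.
Effective vertical stress at 2.2 m: σ'_v = 18.0×1.4 + 9.490×0.800 = 32.79 kPa.
σ'_h = K_a σ'_v = 0.2184 × 32.79 = 7.163 kPa; u = γ_w × 0.800 = 7.848 kPa.
Total σ_h = 7.163 + 7.848 = 15.01 kPa.

15.0 kPa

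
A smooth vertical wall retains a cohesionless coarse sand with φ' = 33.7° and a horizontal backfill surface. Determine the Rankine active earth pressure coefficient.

0.286

K_a = (1 − sin φ)/(1 + sin φ) = (1 − sin 33.7°)/(1 + sin 33.7°) = 0.2863.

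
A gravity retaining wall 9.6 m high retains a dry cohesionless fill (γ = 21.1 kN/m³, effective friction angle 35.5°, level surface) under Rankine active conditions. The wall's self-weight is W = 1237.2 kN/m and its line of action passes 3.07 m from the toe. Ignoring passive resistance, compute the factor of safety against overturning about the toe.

4.60

K_a = tan²(45° − 35.5°/2) = 0.2653.
P_a = ½K_aγH² = 0.5×0.2653×21.1×9.6² = 257.9 kN/m, acting at H/3 = 3.200 m above the base.
Overturning moment M_o = P_a × H/3 = 257.9 × 3.200 = 825.3.
Resisting moment M_r = W × 3.07 = 1237.2 × 3.07 = 3798.
FS_overturning = M_r/M_o = 3798/825.3 = 4.602.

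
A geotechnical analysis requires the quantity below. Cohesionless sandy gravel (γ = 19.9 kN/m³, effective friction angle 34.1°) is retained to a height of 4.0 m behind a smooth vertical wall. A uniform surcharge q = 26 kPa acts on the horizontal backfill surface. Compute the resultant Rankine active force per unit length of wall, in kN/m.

74.1 kN/m

K_a = tan²(45° − φ/2) = 0.2815.
Soil triangle: ½ K_a γ H² = 0.5×0.2815×19.9×4.0² = 44.82 kN/m.
Surcharge rectangle: K_a q H = 0.2815×26×4.0 = 29.28 kN/m.
Total = 44.82 + 29.28 = 74.10 kN/m.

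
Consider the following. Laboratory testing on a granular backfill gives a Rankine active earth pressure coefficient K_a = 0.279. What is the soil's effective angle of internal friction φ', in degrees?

34.3°

K_a = tan²(45° − φ/2) ⇒ 45° − φ/2 = arctan(√0.279) = 27.84°.
φ = 2(45° − 27.84°) = 34.31°.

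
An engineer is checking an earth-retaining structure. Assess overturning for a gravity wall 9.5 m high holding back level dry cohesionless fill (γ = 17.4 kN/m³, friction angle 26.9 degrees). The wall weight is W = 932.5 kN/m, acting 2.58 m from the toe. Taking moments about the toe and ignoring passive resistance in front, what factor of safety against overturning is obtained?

K_a = tan²(45° − 26.9°/2) = 0.3770.
P_a = ½K_aγH² = 0.5×0.3770×17.4×9.5² = 296.0 kN/m, acting at H/3 = 3.167 m above the base.
Overturning moment M_o = P_a × H/3 = 296.0 × 3.167 = 937.4.
Resisting moment M_r = W × 2.58 = 932.5 × 2.58 = 2406.
FS_overturning = M_r/M_o = 2406/937.4 = 2.567.

2.57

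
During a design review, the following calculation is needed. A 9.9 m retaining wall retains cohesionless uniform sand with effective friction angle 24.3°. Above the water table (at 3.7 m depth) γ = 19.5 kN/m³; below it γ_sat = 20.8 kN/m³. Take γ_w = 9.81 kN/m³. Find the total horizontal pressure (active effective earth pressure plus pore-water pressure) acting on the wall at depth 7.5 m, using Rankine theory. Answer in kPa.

84.8 kPa

K_a = (1 − sin φ)/(1 + sin φ) = 0.4169.
γ' = 20.8 − 9.81 = 10.99 kN/m³.
Effective vertical stress at 7.5 m: σ'_v = 19.5×3.7 + 10.99×3.80 = 113.9 kPa.
σ'_h = K_a σ'_v = 0.4169 × 113.9 = 47.49 kPa; u = γ_w × 3.80 = 37.28 kPa.
Total σ_h = 47.49 + 37.28 = 84.77 kPa.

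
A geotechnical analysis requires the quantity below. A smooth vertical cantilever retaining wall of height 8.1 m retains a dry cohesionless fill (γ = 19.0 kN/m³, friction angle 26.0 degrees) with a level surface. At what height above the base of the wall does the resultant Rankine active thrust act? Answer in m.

2.70 m

K_a = 0.3905.
The pressure distribution is triangular, so the resultant acts at H/3 above the base = 8.1/3 = 2.700 m.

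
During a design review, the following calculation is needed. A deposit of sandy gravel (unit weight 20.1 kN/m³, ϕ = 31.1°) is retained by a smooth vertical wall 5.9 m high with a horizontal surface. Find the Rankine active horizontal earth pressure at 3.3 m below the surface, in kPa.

K_a = (1 − sin φ)/(1 + sin φ) = 0.3188.
σ_h = K_a γ z = 0.3188 × 20.1 × 3.3 = 21.15 kPa.

21.1 kPa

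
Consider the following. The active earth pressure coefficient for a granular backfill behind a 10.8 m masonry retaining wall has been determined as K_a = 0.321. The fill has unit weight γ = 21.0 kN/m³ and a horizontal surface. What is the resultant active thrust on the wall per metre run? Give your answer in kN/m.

P = ½ K_a γ H² = 0.5 × 0.321 × 21.0 × 10.8² = 393.1 kN/m.

393 kN/m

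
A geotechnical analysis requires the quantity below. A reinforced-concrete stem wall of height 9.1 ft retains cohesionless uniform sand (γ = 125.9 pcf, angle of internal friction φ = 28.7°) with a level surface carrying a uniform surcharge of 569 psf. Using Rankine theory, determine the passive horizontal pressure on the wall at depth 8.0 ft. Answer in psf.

K_p = (1 + sin φ)/(1 − sin φ) = 2.848.
σ_v = γz + q = 125.9 × 8.0 + 569 = 1576 psf.
σ_h = K_p σ_v = 2.848 × 1576 = 4489 psf.

4490 psf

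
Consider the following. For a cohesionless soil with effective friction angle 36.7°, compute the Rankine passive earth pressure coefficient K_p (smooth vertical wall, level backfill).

3.97

K_p = (1 + sin φ)/(1 − sin φ) = tan²(45° + 36.7°/2) = 3.970.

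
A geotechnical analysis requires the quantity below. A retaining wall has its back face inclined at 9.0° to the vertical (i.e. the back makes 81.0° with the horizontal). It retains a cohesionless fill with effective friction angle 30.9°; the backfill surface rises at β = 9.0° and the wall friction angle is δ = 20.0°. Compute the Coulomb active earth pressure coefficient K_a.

K_a = sin²(α+φ) / [sin²α · sin(α−δ) · (1 + √{sin(φ+δ)sin(φ−β) / (sin(α−δ)sin(α+β))})²].
With α = 81.0°, φ = 30.9°, δ = 20.0°, β = 9.0°: K_a = 0.4066.

0.407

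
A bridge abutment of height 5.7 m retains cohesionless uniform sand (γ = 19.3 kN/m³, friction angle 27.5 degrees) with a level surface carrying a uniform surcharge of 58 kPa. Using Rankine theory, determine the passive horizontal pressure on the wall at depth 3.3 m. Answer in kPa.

K_p = (1 + sin φ)/(1 − sin φ) = 2.716.
σ_v = γz + q = 19.3 × 3.3 + 58 = 121.7 kPa.
σ_h = K_p σ_v = 2.716 × 121.7 = 330.5 kPa.

330 kPa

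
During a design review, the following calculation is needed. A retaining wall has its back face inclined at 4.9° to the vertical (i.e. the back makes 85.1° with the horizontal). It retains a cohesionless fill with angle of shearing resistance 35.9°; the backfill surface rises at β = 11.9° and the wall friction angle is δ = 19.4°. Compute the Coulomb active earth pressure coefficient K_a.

0.314

K_a = sin²(α+φ) / [sin²α · sin(α−δ) · (1 + √{sin(φ+δ)sin(φ−β) / (sin(α−δ)sin(α+β))})²].
With α = 85.1°, φ = 35.9°, δ = 19.4°, β = 11.9°: K_a = 0.3141.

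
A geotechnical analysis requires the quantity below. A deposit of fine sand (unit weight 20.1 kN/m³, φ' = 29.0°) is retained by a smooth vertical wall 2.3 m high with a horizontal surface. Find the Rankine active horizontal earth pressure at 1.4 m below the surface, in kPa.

9.76 kPa

K_a = (1 − sin φ)/(1 + sin φ) = 0.3470.
σ_h = K_a γ z = 0.3470 × 20.1 × 1.4 = 9.764 kPa.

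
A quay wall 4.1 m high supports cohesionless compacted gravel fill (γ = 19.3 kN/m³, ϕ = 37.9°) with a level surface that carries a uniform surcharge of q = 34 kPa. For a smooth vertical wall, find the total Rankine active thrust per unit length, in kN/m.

K_a = tan²(45° − φ/2) = 0.2389.
Soil triangle: ½ K_a γ H² = 0.5×0.2389×19.3×4.1² = 38.76 kN/m.
Surcharge rectangle: K_a q H = 0.2389×34×4.1 = 33.31 kN/m.
Total = 38.76 + 33.31 = 72.07 kN/m.

72.1 kN/m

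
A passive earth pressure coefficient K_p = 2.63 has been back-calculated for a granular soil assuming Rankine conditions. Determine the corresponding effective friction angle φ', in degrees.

K_p = (1+sin φ)/(1−sin φ) ⇒ sin φ = (K_p − 1)/(K_p + 1) = 0.4490.
φ = arcsin(0.4490) = 26.68°.

26.7°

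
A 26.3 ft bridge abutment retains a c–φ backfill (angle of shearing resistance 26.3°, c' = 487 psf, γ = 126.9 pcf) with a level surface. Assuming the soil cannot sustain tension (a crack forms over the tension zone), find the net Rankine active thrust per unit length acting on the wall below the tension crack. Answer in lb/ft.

4760 lb/ft

K_a = 0.3859; √K_a = 0.6212.
Tension-crack depth z_c = 2c/(γ√K_a) = 2×487/(126.9×0.6212) = 12.35 ft.
σ_a at base = K_a γ H − 2c√K_a = 0.3859×126.9×26.3 − 2×487×0.6212 = 683.0 psf.
P_a = ½ × 683.0 × (H − z_c) = 0.5×683.0×13.95 = 4762 lb/ft.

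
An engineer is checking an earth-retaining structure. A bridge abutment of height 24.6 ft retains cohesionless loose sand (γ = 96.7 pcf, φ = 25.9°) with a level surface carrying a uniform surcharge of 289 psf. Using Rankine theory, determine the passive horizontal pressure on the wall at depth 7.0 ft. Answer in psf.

K_p = (1 + sin φ)/(1 − sin φ) = 2.551.
σ_v = γz + q = 96.7 × 7.0 + 289 = 965.9 psf.
σ_h = K_p σ_v = 2.551 × 965.9 = 2464 psf.

2460 psf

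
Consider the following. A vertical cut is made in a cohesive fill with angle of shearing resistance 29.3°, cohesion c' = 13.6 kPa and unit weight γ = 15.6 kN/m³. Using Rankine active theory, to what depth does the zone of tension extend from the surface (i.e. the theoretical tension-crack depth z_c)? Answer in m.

2.98 m

K_a = tan²(45° − 29.3°/2) = 0.3428; √K_a = 0.5855.
The active pressure is zero where K_a γ z = 2c√K_a, so z_c = 2c/(γ√K_a) = 2×13.6/(15.6×0.5855) = 2.978 m.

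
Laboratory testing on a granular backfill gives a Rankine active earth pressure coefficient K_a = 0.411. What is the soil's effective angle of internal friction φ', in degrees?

K_a = tan²(45° − φ/2) ⇒ 45° − φ/2 = arctan(√0.411) = 32.66°.
φ = 2(45° − 32.66°) = 24.67°.

24.7°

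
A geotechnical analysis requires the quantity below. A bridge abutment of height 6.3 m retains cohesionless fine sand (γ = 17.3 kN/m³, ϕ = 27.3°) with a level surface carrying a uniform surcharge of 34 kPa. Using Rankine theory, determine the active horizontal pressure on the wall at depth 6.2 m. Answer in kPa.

52.4 kPa

K_a = (1 − sin φ)/(1 + sin φ) = 0.3711.
σ_v = γz + q = 17.3 × 6.2 + 34 = 141.3 kPa.
σ_h = K_a σ_v = 0.3711 × 141.3 = 52.43 kPa.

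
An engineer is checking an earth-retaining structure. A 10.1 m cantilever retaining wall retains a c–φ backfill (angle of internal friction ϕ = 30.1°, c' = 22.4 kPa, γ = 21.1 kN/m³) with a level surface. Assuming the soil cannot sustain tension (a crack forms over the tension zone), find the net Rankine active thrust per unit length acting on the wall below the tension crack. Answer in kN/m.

144 kN/m

K_a = 0.3320; √K_a = 0.5762.
Tension-crack depth z_c = 2c/(γ√K_a) = 2×22.4/(21.1×0.5762) = 3.685 m.
σ_a at base = K_a γ H − 2c√K_a = 0.3320×21.1×10.1 − 2×22.4×0.5762 = 44.94 kPa.
P_a = ½ × 44.94 × (H − z_c) = 0.5×44.94×6.415 = 144.1 kN/m.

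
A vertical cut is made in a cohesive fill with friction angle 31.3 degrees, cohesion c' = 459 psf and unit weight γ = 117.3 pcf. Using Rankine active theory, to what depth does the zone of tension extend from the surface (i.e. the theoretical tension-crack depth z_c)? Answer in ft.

13.9 ft

K_a = tan²(45° − 31.3°/2) = 0.3162; √K_a = 0.5623.
The active pressure is zero where K_a γ z = 2c√K_a, so z_c = 2c/(γ√K_a) = 2×459/(117.3×0.5623) = 13.92 ft.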